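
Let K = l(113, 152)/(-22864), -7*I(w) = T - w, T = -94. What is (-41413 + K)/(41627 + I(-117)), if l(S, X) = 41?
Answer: -2209356037/2220597408 ≈ -0.99494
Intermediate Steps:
I(w) = 94/7 + w/7 (I(w) = -(-94 - w)/7 = 94/7 + w/7)
K = -41/22864 (K = 41/(-22864) = 41*(-1/22864) = -41/22864 ≈ -0.0017932)
(-41413 + K)/(41627 + I(-117)) = (-41413 - 41/22864)/(41627 + (94/7 + (⅐)*(-117))) = -946866873/(22864*(41627 + (94/7 - 117/7))) = -946866873/(22864*(41627 - 23/7)) = -946866873/(22864*291366/7) = -946866873/22864*7/291366 = -2209356037/2220597408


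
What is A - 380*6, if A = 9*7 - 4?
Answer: -2221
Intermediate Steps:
A = 59 (A = 63 - 4 = 59)
A - 380*6 = 59 - 380*6 = 59 - 2280 = -2221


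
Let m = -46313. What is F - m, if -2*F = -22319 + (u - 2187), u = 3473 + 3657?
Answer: 55001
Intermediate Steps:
u = 7130
F = 8688 (F = -(-22319 + (7130 - 2187))/2 = -(-22319 + 4943)/2 = -½*(-17376) = 8688)
F - m = 8688 - 1*(-46313) = 8688 + 46313 = 55001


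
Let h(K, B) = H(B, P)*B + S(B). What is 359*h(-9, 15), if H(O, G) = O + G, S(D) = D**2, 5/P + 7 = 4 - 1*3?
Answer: 314125/2 ≈ 1.5706e+5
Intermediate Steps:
P = -5/6 (P = 5/(-7 + (4 - 1*3)) = 5/(-7 + (4 - 3)) = 5/(-7 + 1) = 5/(-6) = 5*(-1/6) = -5/6 ≈ -0.83333)
H(O, G) = G + O
h(K, B) = B**2 + B*(-5/6 + B) (h(K, B) = (-5/6 + B)*B + B**2 = B*(-5/6 + B) + B**2 = B**2 + B*(-5/6 + B))
359*h(-9, 15) = 359*((1/6)*15*(-5 + 12*15)) = 359*((1/6)*15*(-5 + 180)) = 359*((1/6)*15*175) = 359*(875/2) = 314125/2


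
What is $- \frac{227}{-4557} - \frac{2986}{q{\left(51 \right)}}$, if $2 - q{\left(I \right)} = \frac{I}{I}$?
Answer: $- \frac{13606975}{4557} \approx -2985.9$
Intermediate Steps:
$q{\left(I \right)} = 1$ ($q{\left(I \right)} = 2 - \frac{I}{I} = 2 - 1 = 1$)
$- \frac{227}{-4557} - \frac{2986}{q{\left(51 \right)}} = - \frac{227}{-4557} - \frac{2986}{1} = \left(-227\right) \left(- \frac{1}{4557}\right) - 2986 = \frac{227}{4557} - 2986 = - \frac{13606975}{4557}$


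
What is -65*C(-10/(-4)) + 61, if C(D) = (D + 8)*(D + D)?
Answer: -6703/2 ≈ -3351.5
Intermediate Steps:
C(D) = 2*D*(8 + D) (C(D) = (8 + D)*(2*D) = 2*D*(8 + D))
-65*C(-10/(-4)) + 61 = -130*(-10/(-4))*(8 - 10/(-4)) + 61 = -130*(-10*(-1/4))*(8 - 10*(-1/4)) + 61 = -130*5*(8 + 5/2)/2 + 61 = -130*5*21/(2*2) + 61 = -65*105/2 + 61 = -6825/2 + 61 = -6703/2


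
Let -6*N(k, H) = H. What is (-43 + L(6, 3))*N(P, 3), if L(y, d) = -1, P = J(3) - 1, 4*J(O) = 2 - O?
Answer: 22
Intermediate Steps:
J(O) = ½ - O/4 (J(O) = (2 - O)/4 = ½ - O/4)
P = -5/4 (P = (½ - ¼*3) - 1 = (½ - ¾) - 1 = -¼ - 1 = -5/4 ≈ -1.2500)
N(k, H) = -H/6
(-43 + L(6, 3))*N(P, 3) = (-43 - 1)*(-⅙*3) = -44*(-½) = 22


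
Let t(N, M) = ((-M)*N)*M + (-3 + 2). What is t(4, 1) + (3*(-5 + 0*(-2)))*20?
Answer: -305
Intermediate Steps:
t(N, M) = -1 - N*M² (t(N, M) = (-M*N)*M - 1 = -N*M² - 1 = -1 - N*M²)
t(4, 1) + (3*(-5 + 0*(-2)))*20 = (-1 - 1*4*1²) + (3*(-5 + 0*(-2)))*20 = (-1 - 1*4*1) + (3*(-5 + 0))*20 = (-1 - 4) + (3*(-5))*20 = -5 - 15*20 = -5 - 300 = -305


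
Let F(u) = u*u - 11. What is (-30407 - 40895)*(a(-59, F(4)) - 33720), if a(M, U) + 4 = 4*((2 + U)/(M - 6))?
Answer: 156300258576/65 ≈ 2.4046e+9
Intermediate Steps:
F(u) = -11 + u² (F(u) = u² - 11 = -11 + u²)
a(M, U) = -4 + 4*(2 + U)/(-6 + M) (a(M, U) = -4 + 4*((2 + U)/(M - 6)) = -4 + 4*((2 + U)/(-6 + M)) = -4 + 4*(2 + U)/(-6 + M))
(-30407 - 40895)*(a(-59, F(4)) - 33720) = (-30407 - 40895)*(4*(8 + (-11 + 4²) - 1*(-59))/(-6 - 59) - 33720) = -71302*(4*(8 + (-11 + 16) + 59)/(-65) - 33720) = -71302*(4*(-1/65)*(8 + 5 + 59) - 33720) = -71302*(4*(-1/65)*72 - 33720) = -71302*(-288/65 - 33720) = -71302*(-2192088/65) = 156300258576/65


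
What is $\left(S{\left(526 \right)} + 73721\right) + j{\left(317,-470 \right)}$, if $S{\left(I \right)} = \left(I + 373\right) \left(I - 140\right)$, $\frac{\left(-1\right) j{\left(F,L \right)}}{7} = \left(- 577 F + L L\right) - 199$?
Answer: $156191$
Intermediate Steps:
$j{\left(F,L \right)} = 1393 - 7 L^{2} + 4039 F$ ($j{\left(F,L \right)} = - 7 \left(\left(- 577 F + L L\right) - 199\right) = - 7 \left(\left(- 577 F + L^{2}\right) - 199\right) = - 7 \left(\left(L^{2} - 577 F\right) - 199\right) = - 7 \left(-199 + L^{2} - 577 F\right) = 1393 - 7 L^{2} + 4039 F$)
$S{\left(I \right)} = \left(-140 + I\right) \left(373 + I\right)$ ($S{\left(I \right)} = \left(373 + I\right) \left(-140 + I\right) = \left(-140 + I\right) \left(373 + I\right)$)
$\left(S{\left(526 \right)} + 73721\right) + j{\left(317,-470 \right)} = \left(\left(-52220 + 526^{2} + 233 \cdot 526\right) + 73721\right) + \left(1393 - 7 \left(-470\right)^{2} + 4039 \cdot 317\right) = \left(\left(-52220 + 276676 + 122558\right) + 73721\right) + \left(1393 - 1546300 + 1280363\right) = \left(347014 + 73721\right) + \left(1393 - 1546300 + 1280363\right) = 420735 - 264544 = 156191$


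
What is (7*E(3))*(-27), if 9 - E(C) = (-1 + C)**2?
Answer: -945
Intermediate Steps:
E(C) = 9 - (-1 + C)**2
(7*E(3))*(-27) = (7*(9 - (-1 + 3)**2))*(-27) = (7*(9 - 1*2**2))*(-27) = (7*(9 - 1*4))*(-27) = (7*(9 - 4))*(-27) = (7*5)*(-27) = 35*(-27) = -945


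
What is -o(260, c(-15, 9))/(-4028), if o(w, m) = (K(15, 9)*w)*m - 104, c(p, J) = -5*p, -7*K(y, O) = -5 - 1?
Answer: 29068/7049 ≈ 4.1237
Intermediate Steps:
K(y, O) = 6/7 (K(y, O) = -(-5 - 1)/7 = -⅐*(-6) = 6/7)
o(w, m) = -104 + 6*m*w/7 (o(w, m) = (6*w/7)*m - 104 = 6*m*w/7 - 104 = -104 + 6*m*w/7)
-o(260, c(-15, 9))/(-4028) = -(-104 + (6/7)*(-5*(-15))*260)/(-4028) = -(-104 + (6/7)*75*260)*(-1)/4028 = -(-104 + 117000/7)*(-1)/4028 = -116272*(-1)/(7*4028) = -1*(-29068/7049) = 29068/7049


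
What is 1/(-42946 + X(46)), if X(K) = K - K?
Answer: -1/42946 ≈ -2.3285e-5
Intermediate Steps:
X(K) = 0
1/(-42946 + X(46)) = 1/(-42946 + 0) = 1/(-42946) = -1/42946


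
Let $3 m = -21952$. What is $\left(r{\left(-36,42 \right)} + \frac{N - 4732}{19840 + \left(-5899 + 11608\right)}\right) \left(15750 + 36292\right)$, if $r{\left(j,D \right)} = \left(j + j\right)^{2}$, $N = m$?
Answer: $\frac{20676385479800}{76647} \approx 2.6976 \cdot 10^{8}$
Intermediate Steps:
$m = - \frac{21952}{3}$ ($m = \frac{1}{3} \left(-21952\right) = - \frac{21952}{3} \approx -7317.3$)
$N = - \frac{21952}{3} \approx -7317.3$
$r{\left(j,D \right)} = 4 j^{2}$ ($r{\left(j,D \right)} = \left(2 j\right)^{2} = 4 j^{2}$)
$\left(r{\left(-36,42 \right)} + \frac{N - 4732}{19840 + \left(-5899 + 11608\right)}\right) \left(15750 + 36292\right) = \left(4 \left(-36\right)^{2} + \frac{- \frac{21952}{3} - 4732}{19840 + \left(-5899 + 11608\right)}\right) \left(15750 + 36292\right) = \left(4 \cdot 1296 - \frac{36148}{3 \left(19840 + 5709\right)}\right) 52042 = \left(5184 - \frac{36148}{3 \cdot 25549}\right) 52042 = \left(5184 - \frac{36148}{76647}\right) 52042 = \frac{397301900}{76647} \cdot 52042 = \frac{20676385479800}{76647}$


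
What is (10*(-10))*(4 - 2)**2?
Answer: -400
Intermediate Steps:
(10*(-10))*(4 - 2)**2 = -100*2**2 = -100*4 = -400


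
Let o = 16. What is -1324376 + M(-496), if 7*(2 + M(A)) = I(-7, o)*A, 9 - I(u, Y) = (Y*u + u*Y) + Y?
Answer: -1339754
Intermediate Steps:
I(u, Y) = 9 - Y - 2*Y*u (I(u, Y) = 9 - ((Y*u + u*Y) + Y) = 9 - ((Y*u + Y*u) + Y) = 9 - (2*Y*u + Y) = 9 - (Y + 2*Y*u) = 9 + (-Y - 2*Y*u) = 9 - Y - 2*Y*u)
M(A) = -2 + 31*A (M(A) = -2 + ((9 - 1*16 - 2*16*(-7))*A)/7 = -2 + ((9 - 16 + 224)*A)/7 = -2 + (217*A)/7 = -2 + 31*A)
-1324376 + M(-496) = -1324376 + (-2 + 31*(-496)) = -1324376 + (-2 - 15376) = -1324376 - 15378 = -1339754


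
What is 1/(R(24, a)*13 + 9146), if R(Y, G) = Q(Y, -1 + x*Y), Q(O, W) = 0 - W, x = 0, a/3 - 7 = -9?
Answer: 1/9159 ≈ 0.00010918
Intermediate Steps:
a = -6 (a = 21 + 3*(-9) = 21 - 27 = -6)
Q(O, W) = -W
R(Y, G) = 1 (R(Y, G) = -(-1 + 0*Y) = -(-1 + 0) = -1*(-1) = 1)
1/(R(24, a)*13 + 9146) = 1/(1*13 + 9146) = 1/(13 + 9146) = 1/9159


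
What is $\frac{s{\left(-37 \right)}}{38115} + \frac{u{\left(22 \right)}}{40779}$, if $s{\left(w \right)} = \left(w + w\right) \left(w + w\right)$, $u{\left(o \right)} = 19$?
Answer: $\frac{8297407}{57566355} \approx 0.14414$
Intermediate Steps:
$s{\left(w \right)} = 4 w^{2}$ ($s{\left(w \right)} = 2 w 2 w = 4 w^{2}$)
$\frac{s{\left(-37 \right)}}{38115} + \frac{u{\left(22 \right)}}{40779} = \frac{4 \left(-37\right)^{2}}{38115} + \frac{19}{40779} = 4 \cdot 1369 \cdot \frac{1}{38115} + 19 \cdot \frac{1}{40779} = 5476 \cdot \frac{1}{38115} + \frac{19}{40779} = \frac{5476}{38115} + \frac{19}{40779} = \frac{8297407}{57566355}$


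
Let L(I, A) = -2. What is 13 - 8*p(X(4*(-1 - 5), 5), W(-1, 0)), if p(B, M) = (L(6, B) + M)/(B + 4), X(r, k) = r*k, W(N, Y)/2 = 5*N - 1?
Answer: 349/29 ≈ 12.034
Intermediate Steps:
W(N, Y) = -2 + 10*N (W(N, Y) = 2*(5*N - 1) = 2*(-1 + 5*N) = -2 + 10*N)
X(r, k) = k*r
p(B, M) = (-2 + M)/(4 + B) (p(B, M) = (-2 + M)/(B + 4) = (-2 + M)/(4 + B))
13 - 8*p(X(4*(-1 - 5), 5), W(-1, 0)) = 13 - 8*(-2 + (-2 + 10*(-1)))/(4 + 5*(4*(-1 - 5))) = 13 - 8*(-2 + (-2 - 10))/(4 + 5*(4*(-6))) = 13 - 8*(-2 - 12)/(4 + 5*(-24)) = 13 - 8*(-14)/(4 - 120) = 13 - 8*(-14)/(-116) = 13 - (-2)*(-14)/29 = 13 - 8*7/58 = 13 - 28/29 = 349/29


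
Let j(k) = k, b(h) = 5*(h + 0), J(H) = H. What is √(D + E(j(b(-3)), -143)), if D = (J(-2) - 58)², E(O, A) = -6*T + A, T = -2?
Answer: √3469 ≈ 58.898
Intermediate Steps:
b(h) = 5*h
E(O, A) = 12 + A (E(O, A) = -6*(-2) + A = 12 + A)
D = 3600 (D = (-2 - 58)² = (-60)² = 3600)
√(D + E(j(b(-3)), -143)) = √(3600 + (12 - 143)) = √(3600 - 131) = √3469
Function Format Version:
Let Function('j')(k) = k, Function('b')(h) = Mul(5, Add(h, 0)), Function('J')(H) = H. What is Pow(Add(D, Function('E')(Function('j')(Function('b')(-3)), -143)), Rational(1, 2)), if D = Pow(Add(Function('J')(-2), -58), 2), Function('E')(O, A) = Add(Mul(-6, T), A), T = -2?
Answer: Pow(3469, Rational(1, 2)) ≈ 58.898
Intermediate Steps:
Function('b')(h) = Mul(5, h)
Function('E')(O, A) = Add(12, A) (Function('E')(O, A) = Add(Mul(-6, -2), A) = Add(12, A))
D = 3600 (D = Pow(Add(-2, -58), 2) = Pow(-60, 2) = 3600)
Pow(Add(D, Function('E')(Function('j')(Function('b')(-3)), -143)), Rational(1, 2)) = Pow(Add(3600, Add(12, -143)), Rational(1, 2)) = Pow(Add(3600, -131), Rational(1, 2)) = Pow(3469, Rational(1, 2))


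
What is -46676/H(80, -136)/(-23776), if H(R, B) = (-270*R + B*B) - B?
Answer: -1667/2520256 ≈ -0.00066144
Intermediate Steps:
H(R, B) = B² - B - 270*R (H(R, B) = (-270*R + B²) - B = (B² - 270*R) - B = B² - B - 270*R)
-46676/H(80, -136)/(-23776) = -46676/((-136)² - 1*(-136) - 270*80)/(-23776) = -46676/(18496 + 136 - 21600)*(-1/23776) = -46676/(-2968)*(-1/23776) = -46676*(-1/2968)*(-1/23776) = (1667/106)*(-1/23776) = -1667/2520256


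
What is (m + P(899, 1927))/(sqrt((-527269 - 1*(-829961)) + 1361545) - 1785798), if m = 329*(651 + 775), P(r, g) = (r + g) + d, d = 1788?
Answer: -846053946864/3189072832567 - 473768*sqrt(1664237)/3189072832567 ≈ -0.26549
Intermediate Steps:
P(r, g) = 1788 + g + r (P(r, g) = (r + g) + 1788 = (g + r) + 1788 = 1788 + g + r)
m = 469154 (m = 329*1426 = 469154)
(m + P(899, 1927))/(sqrt((-527269 - 1*(-829961)) + 1361545) - 1785798) = (469154 + (1788 + 1927 + 899))/(sqrt((-527269 - 1*(-829961)) + 1361545) - 1785798) = (469154 + 4614)/(sqrt((-527269 + 829961) + 1361545) - 1785798) = 473768/(sqrt(302692 + 1361545) - 1785798) = 473768/(sqrt(1664237) - 1785798) = 473768/(-1785798 + sqrt(1664237))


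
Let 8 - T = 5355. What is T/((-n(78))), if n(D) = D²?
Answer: 5347/6084 ≈ 0.87886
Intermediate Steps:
T = -5347 (T = 8 - 1*5355 = 8 - 5355 = -5347)
T/((-n(78))) = -5347/((-1*78²)) = -5347/((-1*6084)) = -5347/(-6084) = -5347*(-1/6084) = 5347/6084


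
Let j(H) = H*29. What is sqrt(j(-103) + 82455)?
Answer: 2*sqrt(19867) ≈ 281.90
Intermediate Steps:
j(H) = 29*H
sqrt(j(-103) + 82455) = sqrt(29*(-103) + 82455) = sqrt(-2987 + 82455) = sqrt(79468) = 2*sqrt(19867)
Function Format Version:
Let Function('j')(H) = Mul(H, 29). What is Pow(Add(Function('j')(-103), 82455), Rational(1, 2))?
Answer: Mul(2, Pow(19867, Rational(1, 2))) ≈ 281.90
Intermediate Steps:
Function('j')(H) = Mul(29, H)
Pow(Add(Function('j')(-103), 82455), Rational(1, 2)) = Pow(Add(Mul(29, -103), 82455), Rational(1, 2)) = Pow(Add(-2987, 82455), Rational(1, 2)) = Pow(79468, Rational(1, 2)) = Mul(2, Pow(19867, Rational(1, 2)))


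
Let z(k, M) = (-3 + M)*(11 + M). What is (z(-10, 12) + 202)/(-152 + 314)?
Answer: 409/162 ≈ 2.5247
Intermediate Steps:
(z(-10, 12) + 202)/(-152 + 314) = ((-33 + 12² + 8*12) + 202)/(-152 + 314) = ((-33 + 144 + 96) + 202)/162 = (207 + 202)*(1/162) = 409*(1/162) = 409/162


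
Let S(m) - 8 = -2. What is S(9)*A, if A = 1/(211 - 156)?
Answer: 6/55 ≈ 0.10909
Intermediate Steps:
S(m) = 6 (S(m) = 8 - 2 = 6)
A = 1/55 ≈ 0.018182
S(9)*A = 6*(1/55) = 6/55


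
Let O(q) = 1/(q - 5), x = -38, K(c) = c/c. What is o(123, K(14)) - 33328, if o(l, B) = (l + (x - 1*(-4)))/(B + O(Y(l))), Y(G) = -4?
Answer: -265823/8 ≈ -33228.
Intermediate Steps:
K(c) = 1
O(q) = 1/(-5 + q)
o(l, B) = (-34 + l)/(-⅑ + B) (o(l, B) = (l + (-38 - 1*(-4)))/(B + 1/(-5 - 4)) = (l + (-38 + 4))/(B + 1/(-9)) = (l - 34)/(B - ⅑) = (-34 + l)/(-⅑ + B))
o(123, K(14)) - 33328 = 9*(-34 + 123)/(-1 + 9*1) - 33328 = 9*89/(-1 + 9) - 33328 = 9*89/8 - 33328 = 9*(⅛)*89 - 33328 = 801/8 - 33328 = -265823/8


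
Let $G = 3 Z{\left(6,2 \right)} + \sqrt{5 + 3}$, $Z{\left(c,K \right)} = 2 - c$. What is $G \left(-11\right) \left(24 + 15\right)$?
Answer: $5148 - 858 \sqrt{2} \approx 3934.6$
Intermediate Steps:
$G = -12 + 2 \sqrt{2}$ ($G = 3 \left(2 - 6\right) + \sqrt{5 + 3} = 3 \left(2 - 6\right) + \sqrt{8} = 3 \left(-4\right) + 2 \sqrt{2} = -12 + 2 \sqrt{2} \approx -9.1716$)
$G \left(-11\right) \left(24 + 15\right) = \left(-12 + 2 \sqrt{2}\right) \left(-11\right) \left(24 + 15\right) = \left(132 - 22 \sqrt{2}\right) 39 = 5148 - 858 \sqrt{2}$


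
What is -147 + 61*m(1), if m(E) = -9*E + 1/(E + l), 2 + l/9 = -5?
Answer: -43213/62 ≈ -696.98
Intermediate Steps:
l = -63 (l = -18 + 9*(-5) = -18 - 45 = -63)
m(E) = 1/(-63 + E) - 9*E (m(E) = -9*E + 1/(E - 63) = -9*E + 1/(-63 + E) = 1/(-63 + E) - 9*E)
-147 + 61*m(1) = -147 + 61*((1 - 9*1² + 567*1)/(-63 + 1)) = -147 + 61*((1 - 9*1 + 567)/(-62)) = -147 + 61*(-(1 - 9 + 567)/62) = -147 + 61*(-1/62*559) = -147 + 61*(-559/62) = -147 - 34099/62 = -43213/62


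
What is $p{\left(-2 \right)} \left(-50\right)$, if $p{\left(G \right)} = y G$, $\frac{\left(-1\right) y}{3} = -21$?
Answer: $6300$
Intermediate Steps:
$y = 63$ ($y = \left(-3\right) \left(-21\right) = 63$)
$p{\left(G \right)} = 63 G$
$p{\left(-2 \right)} \left(-50\right) = 63 \left(-2\right) \left(-50\right) = \left(-126\right) \left(-50\right) = 6300$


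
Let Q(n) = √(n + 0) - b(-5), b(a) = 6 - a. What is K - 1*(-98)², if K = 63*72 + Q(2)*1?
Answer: -5079 + √2 ≈ -5077.6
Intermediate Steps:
Q(n) = -11 + √n (Q(n) = √(n + 0) - (6 - 1*(-5)) = √n - (6 + 5) = √n - 1*11 = √n - 11 = -11 + √n)
K = 4525 + √2 (K = 63*72 + (-11 + √2)*1 = 4536 + (-11 + √2) = 4525 + √2 ≈ 4526.4)
K - 1*(-98)² = (4525 + √2) - 1*(-98)² = (4525 + √2) - 1*9604 = (4525 + √2) - 9604 = -5079 + √2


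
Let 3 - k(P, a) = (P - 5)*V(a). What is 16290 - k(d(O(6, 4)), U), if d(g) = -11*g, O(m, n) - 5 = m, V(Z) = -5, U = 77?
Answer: 16917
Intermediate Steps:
O(m, n) = 5 + m
k(P, a) = -22 + 5*P (k(P, a) = 3 - (P - 5)*(-5) = 3 - (-5 + P)*(-5) = 3 - (25 - 5*P) = 3 + (-25 + 5*P) = -22 + 5*P)
16290 - k(d(O(6, 4)), U) = 16290 - (-22 + 5*(-11*(5 + 6))) = 16290 - (-22 + 5*(-11*11)) = 16290 - (-22 + 5*(-121)) = 16290 - (-22 - 605) = 16290 - 1*(-627) = 16290 + 627 = 16917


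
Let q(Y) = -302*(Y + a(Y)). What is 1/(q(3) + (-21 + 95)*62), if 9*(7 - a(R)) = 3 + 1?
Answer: 9/15320 ≈ 0.00058747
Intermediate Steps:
a(R) = 59/9 (a(R) = 7 - (3 + 1)/9 = 7 - ⅑*4 = 7 - 4/9 = 59/9)
q(Y) = -17818/9 - 302*Y (q(Y) = -302*(Y + 59/9) = -302*(59/9 + Y) = -17818/9 - 302*Y)
1/(q(3) + (-21 + 95)*62) = 1/((-17818/9 - 302*3) + (-21 + 95)*62) = 1/((-17818/9 - 906) + 74*62) = 1/(-25972/9 + 4588) = 1/(15320/9) = 9/15320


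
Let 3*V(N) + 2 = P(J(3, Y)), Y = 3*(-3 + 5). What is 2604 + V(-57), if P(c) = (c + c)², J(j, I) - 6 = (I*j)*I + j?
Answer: 62566/3 ≈ 20855.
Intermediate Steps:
Y = 6 (Y = 3*2 = 6)
J(j, I) = 6 + j + j*I² (J(j, I) = 6 + ((I*j)*I + j) = 6 + (j*I² + j) = 6 + (j + j*I²) = 6 + j + j*I²)
P(c) = 4*c² (P(c) = (2*c)² = 4*c²)
V(N) = 54754/3 (V(N) = -⅔ + (4*(6 + 3 + 3*6²)²)/3 = -⅔ + (4*(6 + 3 + 3*36)²)/3 = -⅔ + (4*(6 + 3 + 108)²)/3 = -⅔ + (4*117²)/3 = -⅔ + (4*13689)/3 = -⅔ + (⅓)*54756 = -⅔ + 18252 = 54754/3)
2604 + V(-57) = 2604 + 54754/3 = 62566/3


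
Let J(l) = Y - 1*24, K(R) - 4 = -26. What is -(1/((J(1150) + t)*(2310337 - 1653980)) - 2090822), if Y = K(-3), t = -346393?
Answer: 475427127749828307/227387662723 ≈ 2.0908e+6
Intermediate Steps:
K(R) = -22 (K(R) = 4 - 26 = -22)
Y = -22
J(l) = -46 (J(l) = -22 - 1*24 = -22 - 24 = -46)
-(1/((J(1150) + t)*(2310337 - 1653980)) - 2090822) = -(1/((-46 - 346393)*(2310337 - 1653980)) - 2090822) = -(1/(-346439*656357) - 2090822) = -(1/(-227387662723) - 2090822) = -(-1/227387662723 - 2090822) = -1*(-475427127749828307/227387662723) = 475427127749828307/227387662723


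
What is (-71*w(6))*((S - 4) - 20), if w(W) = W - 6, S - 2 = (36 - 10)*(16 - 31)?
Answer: 0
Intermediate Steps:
S = -388 (S = 2 + (36 - 10)*(16 - 31) = 2 + 26*(-15) = 2 - 390 = -388)
w(W) = -6 + W
(-71*w(6))*((S - 4) - 20) = (-71*(-6 + 6))*((-388 - 4) - 20) = (-71*0)*(-392 - 20) = 0*(-412) = 0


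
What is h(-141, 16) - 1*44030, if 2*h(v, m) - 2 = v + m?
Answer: -88183/2 ≈ -44092.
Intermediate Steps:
h(v, m) = 1 + m/2 + v/2 (h(v, m) = 1 + (v + m)/2 = 1 + (m + v)/2 = 1 + (m/2 + v/2) = 1 + m/2 + v/2)
h(-141, 16) - 1*44030 = (1 + (1/2)*16 + (1/2)*(-141)) - 1*44030 = (1 + 8 - 141/2) - 44030 = -123/2 - 44030 = -88183/2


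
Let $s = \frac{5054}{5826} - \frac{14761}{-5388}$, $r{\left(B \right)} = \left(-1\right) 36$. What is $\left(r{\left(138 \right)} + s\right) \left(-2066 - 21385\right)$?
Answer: $\frac{1324758754585}{1743916} \approx 7.5965 \cdot 10^{5}$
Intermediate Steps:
$r{\left(B \right)} = -36$
$s = \frac{18871423}{5231748}$ ($s = 5054 \cdot \frac{1}{5826} - - \frac{14761}{5388} = \frac{2527}{2913} + \frac{14761}{5388} = \frac{18871423}{5231748} \approx 3.6071$)
$\left(r{\left(138 \right)} + s\right) \left(-2066 - 21385\right) = \left(-36 + \frac{18871423}{5231748}\right) \left(-2066 - 21385\right) = - \frac{169471505 \left(-2066 - 21385\right)}{5231748} = \left(- \frac{169471505}{5231748}\right) \left(-23451\right) = \frac{1324758754585}{1743916}$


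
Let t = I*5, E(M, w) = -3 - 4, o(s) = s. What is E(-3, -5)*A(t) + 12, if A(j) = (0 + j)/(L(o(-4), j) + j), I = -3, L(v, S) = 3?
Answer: 13/4 ≈ 3.2500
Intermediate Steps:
E(M, w) = -7
t = -15 (t = -3*5 = -15)
A(j) = j/(3 + j) (A(j) = (0 + j)/(3 + j) = j/(3 + j))
E(-3, -5)*A(t) + 12 = -(-105)/(3 - 15) + 12 = -(-105)/(-12) + 12 = -(-105)*(-1)/12 + 12 = -7*5/4 + 12 = -35/4 + 12 = 13/4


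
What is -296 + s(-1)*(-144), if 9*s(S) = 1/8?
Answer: -298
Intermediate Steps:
s(S) = 1/72 (s(S) = (⅑)/8 = (⅑)*(⅛) = 1/72)
-296 + s(-1)*(-144) = -296 + (1/72)*(-144) = -296 - 2 = -298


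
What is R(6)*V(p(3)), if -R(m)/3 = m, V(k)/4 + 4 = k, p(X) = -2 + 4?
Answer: 144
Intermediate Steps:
p(X) = 2
V(k) = -16 + 4*k
R(m) = -3*m
R(6)*V(p(3)) = (-3*6)*(-16 + 4*2) = -18*(-16 + 8) = -18*(-8) = 144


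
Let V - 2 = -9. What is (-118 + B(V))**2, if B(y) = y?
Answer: 15625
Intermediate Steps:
V = -7 (V = 2 - 9 = -7)
(-118 + B(V))**2 = (-118 - 7)**2 = (-125)**2 = 15625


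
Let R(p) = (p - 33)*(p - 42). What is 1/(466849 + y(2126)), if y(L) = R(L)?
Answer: 1/4828661 ≈ 2.0710e-7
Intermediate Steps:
R(p) = (-42 + p)*(-33 + p) (R(p) = (-33 + p)*(-42 + p) = (-42 + p)*(-33 + p))
y(L) = 1386 + L**2 - 75*L
1/(466849 + y(2126)) = 1/(466849 + (1386 + 2126**2 - 75*2126)) = 1/(466849 + (1386 + 4519876 - 159450)) = 1/(466849 + 4361812) = 1/4828661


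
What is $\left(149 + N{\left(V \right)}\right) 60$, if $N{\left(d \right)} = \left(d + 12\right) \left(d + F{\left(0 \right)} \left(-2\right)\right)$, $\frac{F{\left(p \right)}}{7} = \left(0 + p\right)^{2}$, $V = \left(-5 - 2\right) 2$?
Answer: $10620$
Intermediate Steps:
$V = -14$ ($V = \left(-7\right) 2 = -14$)
$F{\left(p \right)} = 7 p^{2}$ ($F{\left(p \right)} = 7 \left(0 + p\right)^{2} = 7 p^{2}$)
$N{\left(d \right)} = d \left(12 + d\right)$ ($N{\left(d \right)} = \left(d + 12\right) \left(d + 7 \cdot 0^{2} \left(-2\right)\right) = \left(12 + d\right) \left(d + 7 \cdot 0 \left(-2\right)\right) = \left(12 + d\right) \left(d + 0 \left(-2\right)\right) = \left(12 + d\right) \left(d + 0\right) = \left(12 + d\right) d = d \left(12 + d\right)$)
$\left(149 + N{\left(V \right)}\right) 60 = \left(149 - 14 \left(12 - 14\right)\right) 60 = \left(149 - -28\right) 60 = \left(149 + 28\right) 60 = 177 \cdot 60 = 10620$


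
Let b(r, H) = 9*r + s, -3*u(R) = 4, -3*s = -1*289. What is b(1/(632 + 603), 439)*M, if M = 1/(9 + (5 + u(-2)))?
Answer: 178471/23465 ≈ 7.6058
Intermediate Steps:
s = 289/3 (s = -(-1)*289/3 = -⅓*(-289) = 289/3 ≈ 96.333)
u(R) = -4/3 (u(R) = -⅓*4 = -4/3)
b(r, H) = 289/3 + 9*r (b(r, H) = 9*r + 289/3 = 289/3 + 9*r)
M = 3/38 (M = 1/(9 + (5 - 4/3)) = 1/(9 + 11/3) = 1/(38/3) = 3/38 ≈ 0.078947)
b(1/(632 + 603), 439)*M = (289/3 + 9/(632 + 603))*(3/38) = (289/3 + 9/1235)*(3/38) = (356942/3705)*(3/38) = 178471/23465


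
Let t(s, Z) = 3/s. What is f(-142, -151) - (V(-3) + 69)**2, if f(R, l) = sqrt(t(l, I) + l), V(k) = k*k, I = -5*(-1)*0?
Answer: -6084 + 2*I*sqrt(860851)/151 ≈ -6084.0 + 12.289*I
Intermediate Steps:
I = 0 (I = 5*0 = 0)
V(k) = k**2
f(R, l) = sqrt(l + 3/l) (f(R, l) = sqrt(3/l + l) = sqrt(l + 3/l))
f(-142, -151) - (V(-3) + 69)**2 = sqrt(-151 + 3/(-151)) - ((-3)**2 + 69)**2 = sqrt(-151 + 3*(-1/151)) - (9 + 69)**2 = sqrt(-151 - 3/151) - 1*78**2 = sqrt(-22804/151) - 1*6084 = 2*I*sqrt(860851)/151 - 6084 = -6084 + 2*I*sqrt(860851)/151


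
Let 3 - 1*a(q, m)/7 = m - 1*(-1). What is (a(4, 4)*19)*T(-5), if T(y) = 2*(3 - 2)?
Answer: -532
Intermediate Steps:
T(y) = 2 (T(y) = 2*1 = 2)
a(q, m) = 14 - 7*m (a(q, m) = 21 - 7*(m - 1*(-1)) = 21 - 7*(m + 1) = 21 - 7*(1 + m) = 21 + (-7 - 7*m) = 14 - 7*m)
(a(4, 4)*19)*T(-5) = ((14 - 7*4)*19)*2 = ((14 - 28)*19)*2 = -14*19*2 = -266*2 = -532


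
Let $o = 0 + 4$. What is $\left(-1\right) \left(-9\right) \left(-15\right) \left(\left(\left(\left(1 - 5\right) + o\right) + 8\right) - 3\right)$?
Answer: $-675$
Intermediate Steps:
$o = 4$
$\left(-1\right) \left(-9\right) \left(-15\right) \left(\left(\left(\left(1 - 5\right) + o\right) + 8\right) - 3\right) = \left(-1\right) \left(-9\right) \left(-15\right) \left(\left(\left(\left(1 - 5\right) + 4\right) + 8\right) - 3\right) = 9 \left(-15\right) \left(\left(\left(-4 + 4\right) + 8\right) - 3\right) = - 135 \left(\left(0 + 8\right) - 3\right) = - 135 \left(8 - 3\right) = \left(-135\right) 5 = -675$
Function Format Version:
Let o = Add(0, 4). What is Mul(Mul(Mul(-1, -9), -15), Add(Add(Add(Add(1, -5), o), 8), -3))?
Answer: -675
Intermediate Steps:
o = 4
Mul(Mul(Mul(-1, -9), -15), Add(Add(Add(Add(1, -5), o), 8), -3)) = Mul(Mul(Mul(-1, -9), -15), Add(Add(Add(Add(1, -5), 4), 8), -3)) = Mul(Mul(9, -15), Add(Add(Add(-4, 4), 8), -3)) = Mul(-135, Add(Add(0, 8), -3)) = Mul(-135, Add(8, -3)) = Mul(-135, 5) = -675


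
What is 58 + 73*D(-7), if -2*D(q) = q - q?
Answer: 58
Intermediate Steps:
D(q) = 0 (D(q) = -(q - q)/2 = -1/2*0 = 0)
58 + 73*D(-7) = 58 + 73*0 = 58 + 0 = 58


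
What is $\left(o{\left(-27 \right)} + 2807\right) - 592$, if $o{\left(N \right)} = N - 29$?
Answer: $2159$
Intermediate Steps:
$o{\left(N \right)} = -29 + N$
$\left(o{\left(-27 \right)} + 2807\right) - 592 = \left(\left(-29 - 27\right) + 2807\right) - 592 = \left(-56 + 2807\right) - 592 = 2751 - 592 = 2159$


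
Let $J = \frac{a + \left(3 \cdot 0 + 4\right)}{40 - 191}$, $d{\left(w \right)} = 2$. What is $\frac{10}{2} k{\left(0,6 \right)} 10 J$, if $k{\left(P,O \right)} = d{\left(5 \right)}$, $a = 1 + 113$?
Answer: $- \frac{11800}{151} \approx -78.146$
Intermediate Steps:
$a = 114$
$k{\left(P,O \right)} = 2$
$J = - \frac{118}{151}$ ($J = \frac{114 + \left(3 \cdot 0 + 4\right)}{40 - 191} = \frac{114 + \left(0 + 4\right)}{-151} = \left(114 + 4\right) \left(- \frac{1}{151}\right) = 118 \left(- \frac{1}{151}\right) = - \frac{118}{151} \approx -0.78146$)
$\frac{10}{2} k{\left(0,6 \right)} 10 J = \frac{10}{2} \cdot 2 \cdot 10 \left(- \frac{118}{151}\right) = 10 \cdot \frac{1}{2} \cdot 2 \cdot 10 \left(- \frac{118}{151}\right) = 5 \cdot 2 \cdot 10 \left(- \frac{118}{151}\right) = 10 \cdot 10 \left(- \frac{118}{151}\right) = 100 \left(- \frac{118}{151}\right) = - \frac{11800}{151}$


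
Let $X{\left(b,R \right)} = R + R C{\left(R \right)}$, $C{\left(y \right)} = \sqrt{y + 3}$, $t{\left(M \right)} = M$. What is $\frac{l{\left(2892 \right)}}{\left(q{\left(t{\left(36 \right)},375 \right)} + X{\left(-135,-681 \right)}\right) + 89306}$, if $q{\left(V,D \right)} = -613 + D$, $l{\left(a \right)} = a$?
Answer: $\frac{255615204}{8126691727} + \frac{1969452 i \sqrt{678}}{8126691727} \approx 0.031454 + 0.0063102 i$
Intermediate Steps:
$C{\left(y \right)} = \sqrt{3 + y}$
$X{\left(b,R \right)} = R + R \sqrt{3 + R}$
$\frac{l{\left(2892 \right)}}{\left(q{\left(t{\left(36 \right)},375 \right)} + X{\left(-135,-681 \right)}\right) + 89306} = \frac{2892}{\left(\left(-613 + 375\right) - 681 \left(1 + \sqrt{3 - 681}\right)\right) + 89306} = \frac{2892}{\left(-238 - 681 \left(1 + \sqrt{-678}\right)\right) + 89306} = \frac{2892}{\left(-238 - 681 \left(1 + i \sqrt{678}\right)\right) + 89306} = \frac{2892}{\left(-238 - \left(681 + 681 i \sqrt{678}\right)\right) + 89306} = \frac{2892}{\left(-919 - 681 i \sqrt{678}\right) + 89306} = \frac{2892}{88387 - 681 i \sqrt{678}}$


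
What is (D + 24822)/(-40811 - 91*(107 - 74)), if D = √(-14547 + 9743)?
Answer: -12411/21907 - I*√1201/21907 ≈ -0.56653 - 0.0015819*I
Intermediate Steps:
D = 2*I*√1201 (D = √(-4804) = 2*I*√1201 ≈ 69.311*I)
(D + 24822)/(-40811 - 91*(107 - 74)) = (2*I*√1201 + 24822)/(-40811 - 91*(107 - 74)) = (24822 + 2*I*√1201)/(-40811 - 91*33) = (24822 + 2*I*√1201)/(-40811 - 3003) = (24822 + 2*I*√1201)/(-43814) = (24822 + 2*I*√1201)*(-1/43814) = -12411/21907 - I*√1201/21907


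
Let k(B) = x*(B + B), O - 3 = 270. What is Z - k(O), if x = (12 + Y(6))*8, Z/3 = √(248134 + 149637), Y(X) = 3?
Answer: -65520 + 3*√397771 ≈ -63628.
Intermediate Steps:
Z = 3*√397771 (Z = 3*√(248134 + 149637) = 3*√397771 ≈ 1892.1)
O = 273 (O = 3 + 270 = 273)
x = 120 (x = (12 + 3)*8 = 15*8 = 120)
k(B) = 240*B (k(B) = 120*(B + B) = 120*(2*B) = 240*B)
Z - k(O) = 3*√397771 - 240*273 = 3*√397771 - 1*65520 = 3*√397771 - 65520 = -65520 + 3*√397771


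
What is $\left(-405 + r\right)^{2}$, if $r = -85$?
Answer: $240100$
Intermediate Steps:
$\left(-405 + r\right)^{2} = \left(-405 - 85\right)^{2} = \left(-490\right)^{2} = 240100$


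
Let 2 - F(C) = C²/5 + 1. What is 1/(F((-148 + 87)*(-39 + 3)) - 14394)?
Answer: -5/4894381 ≈ -1.0216e-6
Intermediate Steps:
F(C) = 1 - C²/5 (F(C) = 2 - (C²/5 + 1) = 2 - (1 + C²/5) = 2 + (-1 - C²/5) = 1 - C²/5)
1/(F((-148 + 87)*(-39 + 3)) - 14394) = 1/((1 - (-148 + 87)²*(-39 + 3)²/5) - 14394) = 1/((1 - (-61*(-36))²/5) - 14394) = 1/((1 - ⅕*2196²) - 14394) = 1/((1 - ⅕*4822416) - 14394) = 1/((1 - 4822416/5) - 14394) = 1/(-4822411/5 - 14394) = 1/(-4894381/5) = -5/4894381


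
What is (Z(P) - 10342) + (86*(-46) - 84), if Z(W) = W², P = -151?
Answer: 8419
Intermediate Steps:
(Z(P) - 10342) + (86*(-46) - 84) = ((-151)² - 10342) + (86*(-46) - 84) = (22801 - 10342) + (-3956 - 84) = 12459 - 4040 = 8419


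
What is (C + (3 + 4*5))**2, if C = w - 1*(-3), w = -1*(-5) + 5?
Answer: 1296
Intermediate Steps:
w = 10 (w = 5 + 5 = 10)
C = 13 (C = 10 - 1*(-3) = 10 + 3 = 13)
(C + (3 + 4*5))**2 = (13 + (3 + 4*5))**2 = (13 + (3 + 20))**2 = (13 + 23)**2 = 36**2 = 1296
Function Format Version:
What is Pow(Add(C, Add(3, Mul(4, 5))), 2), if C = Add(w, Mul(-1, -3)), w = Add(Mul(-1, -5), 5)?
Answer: 1296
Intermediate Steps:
w = 10 (w = Add(5, 5) = 10)
C = 13 (C = Add(10, Mul(-1, -3)) = Add(10, 3) = 13)
Pow(Add(C, Add(3, Mul(4, 5))), 2) = Pow(Add(13, Add(3, Mul(4, 5))), 2) = Pow(Add(13, Add(3, 20)), 2) = Pow(Add(13, 23), 2) = Pow(36, 2) = 1296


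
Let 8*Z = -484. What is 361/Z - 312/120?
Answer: -5183/605 ≈ -8.5669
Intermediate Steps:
Z = -121/2 (Z = (⅛)*(-484) = -121/2 ≈ -60.500)
361/Z - 312/120 = 361/(-121/2) - 312/120 = 361*(-2/121) - 312*1/120 = -722/121 - 13/5 = -5183/605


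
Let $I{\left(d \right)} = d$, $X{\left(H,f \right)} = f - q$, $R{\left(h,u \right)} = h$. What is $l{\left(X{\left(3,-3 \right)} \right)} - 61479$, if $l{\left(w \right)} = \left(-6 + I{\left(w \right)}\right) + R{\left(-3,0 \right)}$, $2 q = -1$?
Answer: $- \frac{122981}{2} \approx -61491.0$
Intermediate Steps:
$q = - \frac{1}{2}$ ($q = \frac{1}{2} \left(-1\right) = - \frac{1}{2} \approx -0.5$)
$X{\left(H,f \right)} = \frac{1}{2} + f$ ($X{\left(H,f \right)} = f - - \frac{1}{2} = f + \frac{1}{2} = \frac{1}{2} + f$)
$l{\left(w \right)} = -9 + w$ ($l{\left(w \right)} = \left(-6 + w\right) - 3 = -9 + w$)
$l{\left(X{\left(3,-3 \right)} \right)} - 61479 = \left(-9 + \left(\frac{1}{2} - 3\right)\right) - 61479 = \left(-9 - \frac{5}{2}\right) - 61479 = - \frac{23}{2} - 61479 = - \frac{122981}{2}$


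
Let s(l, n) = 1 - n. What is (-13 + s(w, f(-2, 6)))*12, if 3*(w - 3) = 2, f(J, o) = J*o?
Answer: 0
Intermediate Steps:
w = 11/3 (w = 3 + (⅓)*2 = 3 + ⅔ = 11/3 ≈ 3.6667)
(-13 + s(w, f(-2, 6)))*12 = (-13 + (1 - (-2)*6))*12 = (-13 + (1 - 1*(-12)))*12 = (-13 + (1 + 12))*12 = (-13 + 13)*12 = 0*12 = 0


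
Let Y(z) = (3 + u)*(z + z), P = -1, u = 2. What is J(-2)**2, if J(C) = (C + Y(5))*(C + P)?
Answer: 20736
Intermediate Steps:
Y(z) = 10*z (Y(z) = (3 + 2)*(z + z) = 5*(2*z) = 10*z)
J(C) = (-1 + C)*(50 + C) (J(C) = (C + 10*5)*(C - 1) = (C + 50)*(-1 + C) = (50 + C)*(-1 + C) = (-1 + C)*(50 + C))
J(-2)**2 = (-50 + (-2)**2 + 49*(-2))**2 = (-50 + 4 - 98)**2 = (-144)**2 = 20736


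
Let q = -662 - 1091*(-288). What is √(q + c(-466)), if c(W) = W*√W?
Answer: √(313546 - 466*I*√466) ≈ 560.02 - 8.981*I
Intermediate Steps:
q = 313546 (q = -662 + 314208 = 313546)
c(W) = W^(3/2)
√(q + c(-466)) = √(313546 + (-466)^(3/2)) = √(313546 - 466*I*√466)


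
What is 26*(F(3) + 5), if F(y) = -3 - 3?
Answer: -26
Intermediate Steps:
F(y) = -6
26*(F(3) + 5) = 26*(-6 + 5) = 26*(-1) = -26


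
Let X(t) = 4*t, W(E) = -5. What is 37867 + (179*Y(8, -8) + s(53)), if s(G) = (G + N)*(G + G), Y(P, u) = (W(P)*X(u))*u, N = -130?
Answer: -199415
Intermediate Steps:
Y(P, u) = -20*u² (Y(P, u) = (-20*u)*u = -20*u²)
s(G) = 2*G*(-130 + G) (s(G) = (G - 130)*(G + G) = (-130 + G)*(2*G) = 2*G*(-130 + G))
37867 + (179*Y(8, -8) + s(53)) = 37867 + (179*(-20*(-8)²) + 2*53*(-130 + 53)) = 37867 + (179*(-20*64) + 2*53*(-77)) = 37867 + (179*(-1280) - 8162) = 37867 + (-229120 - 8162) = 37867 - 237282 = -199415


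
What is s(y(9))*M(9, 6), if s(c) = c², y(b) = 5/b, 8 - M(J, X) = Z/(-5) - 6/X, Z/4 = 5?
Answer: 325/81 ≈ 4.0123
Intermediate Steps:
Z = 20 (Z = 4*5 = 20)
M(J, X) = 12 + 6/X (M(J, X) = 8 - (20/(-5) - 6/X) = 8 - (20*(-⅕) - 6/X) = 8 - (-4 - 6/X) = 8 + (4 + 6/X) = 12 + 6/X)
s(y(9))*M(9, 6) = (5/9)²*(12 + 6/6) = (5*(⅑))²*(12 + 6*(⅙)) = (5/9)²*(12 + 1) = (25/81)*13 = 325/81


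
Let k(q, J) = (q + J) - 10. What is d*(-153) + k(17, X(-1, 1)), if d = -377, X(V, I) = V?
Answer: 57687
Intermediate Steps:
k(q, J) = -10 + J + q (k(q, J) = (J + q) - 10 = -10 + J + q)
d*(-153) + k(17, X(-1, 1)) = -377*(-153) + (-10 - 1 + 17) = 57681 + 6 = 57687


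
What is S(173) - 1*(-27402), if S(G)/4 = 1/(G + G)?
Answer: 4740548/173 ≈ 27402.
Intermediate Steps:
S(G) = 2/G (S(G) = 4/(G + G) = 4/((2*G)) = 4*(1/(2*G)) = 2/G)
S(173) - 1*(-27402) = 2/173 - 1*(-27402) = 2*(1/173) + 27402 = 2/173 + 27402 = 4740548/173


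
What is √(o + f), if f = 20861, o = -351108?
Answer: I*√330247 ≈ 574.67*I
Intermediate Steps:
√(o + f) = √(-351108 + 20861) = √(-330247) = I*√330247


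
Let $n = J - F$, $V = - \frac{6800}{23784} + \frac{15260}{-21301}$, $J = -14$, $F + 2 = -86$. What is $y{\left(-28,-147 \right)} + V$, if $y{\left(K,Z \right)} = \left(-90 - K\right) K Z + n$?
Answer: $- \frac{2308020539692}{9046839} \approx -2.5512 \cdot 10^{5}$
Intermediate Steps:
$F = -88$ ($F = -2 - 86 = -88$)
$V = - \frac{9067690}{9046839}$ ($V = \left(-6800\right) \frac{1}{23784} + 15260 \left(- \frac{1}{21301}\right) = - \frac{850}{2973} - \frac{2180}{3043} = - \frac{9067690}{9046839} \approx -1.0023$)
$n = 74$ ($n = -14 - -88 = -14 + 88 = 74$)
$y{\left(K,Z \right)} = 74 + K Z \left(-90 - K\right)$ ($y{\left(K,Z \right)} = \left(-90 - K\right) K Z + 74 = K \left(-90 - K\right) Z + 74 = K Z \left(-90 - K\right) + 74 = 74 + K Z \left(-90 - K\right)$)
$y{\left(-28,-147 \right)} + V = \left(74 - - 147 \left(-28\right)^{2} - \left(-2520\right) \left(-147\right)\right) - \frac{9067690}{9046839} = \left(74 - \left(-147\right) 784 - 370440\right) - \frac{9067690}{9046839} = \left(74 + 115248 - 370440\right) - \frac{9067690}{9046839} = -255118 - \frac{9067690}{9046839} = - \frac{2308020539692}{9046839}$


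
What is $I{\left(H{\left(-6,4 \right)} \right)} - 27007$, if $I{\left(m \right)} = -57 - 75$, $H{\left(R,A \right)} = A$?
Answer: $-27139$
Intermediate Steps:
$I{\left(m \right)} = -132$ ($I{\left(m \right)} = -57 - 75 = -132$)
$I{\left(H{\left(-6,4 \right)} \right)} - 27007 = -132 - 27007 = -27139$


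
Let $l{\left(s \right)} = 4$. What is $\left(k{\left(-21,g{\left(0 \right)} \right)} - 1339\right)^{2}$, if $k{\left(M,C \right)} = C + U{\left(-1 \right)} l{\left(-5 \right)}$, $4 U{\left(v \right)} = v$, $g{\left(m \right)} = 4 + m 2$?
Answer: $1784896$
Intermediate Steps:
$g{\left(m \right)} = 4 + 2 m$
$U{\left(v \right)} = \frac{v}{4}$
$k{\left(M,C \right)} = -1 + C$ ($k{\left(M,C \right)} = C + \frac{1}{4} \left(-1\right) 4 = C - 1 = -1 + C$)
$\left(k{\left(-21,g{\left(0 \right)} \right)} - 1339\right)^{2} = \left(\left(-1 + \left(4 + 2 \cdot 0\right)\right) - 1339\right)^{2} = \left(\left(-1 + \left(4 + 0\right)\right) - 1339\right)^{2} = \left(\left(-1 + 4\right) - 1339\right)^{2} = \left(3 - 1339\right)^{2} = \left(-1336\right)^{2} = 1784896$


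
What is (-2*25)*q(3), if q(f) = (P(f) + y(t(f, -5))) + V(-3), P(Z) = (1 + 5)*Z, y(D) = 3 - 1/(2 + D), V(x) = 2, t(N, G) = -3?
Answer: -1200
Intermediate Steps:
P(Z) = 6*Z
q(f) = 6 + 6*f (q(f) = (6*f + (5 + 3*(-3))/(2 - 3)) + 2 = (6*f + (5 - 9)/(-1)) + 2 = (6*f - 1*(-4)) + 2 = (6*f + 4) + 2 = (4 + 6*f) + 2 = 6 + 6*f)
(-2*25)*q(3) = (-2*25)*(6 + 6*3) = -50*(6 + 18) = -50*24 = -1200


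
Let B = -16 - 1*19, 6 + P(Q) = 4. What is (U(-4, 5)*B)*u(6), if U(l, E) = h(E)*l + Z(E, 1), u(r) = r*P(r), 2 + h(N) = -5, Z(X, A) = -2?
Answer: 10920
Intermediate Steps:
h(N) = -7 (h(N) = -2 - 5 = -7)
P(Q) = -2 (P(Q) = -6 + 4 = -2)
u(r) = -2*r (u(r) = r*(-2) = -2*r)
U(l, E) = -2 - 7*l (U(l, E) = -7*l - 2 = -2 - 7*l)
B = -35 (B = -16 - 19 = -35)
(U(-4, 5)*B)*u(6) = ((-2 - 7*(-4))*(-35))*(-2*6) = ((-2 + 28)*(-35))*(-12) = (26*(-35))*(-12) = -910*(-12) = 10920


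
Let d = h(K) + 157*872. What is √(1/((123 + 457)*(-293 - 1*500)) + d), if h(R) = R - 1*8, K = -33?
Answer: √7238164113661715/229970 ≈ 369.95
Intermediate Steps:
h(R) = -8 + R (h(R) = R - 8 = -8 + R)
d = 136863 (d = (-8 - 33) + 157*872 = -41 + 136904 = 136863)
√(1/((123 + 457)*(-293 - 1*500)) + d) = √(1/((123 + 457)*(-293 - 1*500)) + 136863) = √(1/(580*(-293 - 500)) + 136863) = √(1/(580*(-793)) + 136863) = √(1/(-459940) + 136863) = √(-1/459940 + 136863) = √(62948768219/459940) = √7238164113661715/229970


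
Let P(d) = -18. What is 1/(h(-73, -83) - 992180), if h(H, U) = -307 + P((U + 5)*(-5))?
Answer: -1/992505 ≈ -1.0076e-6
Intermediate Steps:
h(H, U) = -325 (h(H, U) = -307 - 18 = -325)
1/(h(-73, -83) - 992180) = 1/(-325 - 992180) = 1/(-992505) = -1/992505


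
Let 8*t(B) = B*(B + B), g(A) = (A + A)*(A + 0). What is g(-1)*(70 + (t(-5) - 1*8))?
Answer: 273/2 ≈ 136.50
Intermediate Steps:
g(A) = 2*A² (g(A) = (2*A)*A = 2*A²)
t(B) = B²/4 (t(B) = (B*(B + B))/8 = (B*(2*B))/8 = (2*B²)/8 = B²/4)
g(-1)*(70 + (t(-5) - 1*8)) = (2*(-1)²)*(70 + ((¼)*(-5)² - 1*8)) = (2*1)*(70 + ((¼)*25 - 8)) = 2*(70 + (25/4 - 8)) = 2*(70 - 7/4) = 2*(273/4) = 273/2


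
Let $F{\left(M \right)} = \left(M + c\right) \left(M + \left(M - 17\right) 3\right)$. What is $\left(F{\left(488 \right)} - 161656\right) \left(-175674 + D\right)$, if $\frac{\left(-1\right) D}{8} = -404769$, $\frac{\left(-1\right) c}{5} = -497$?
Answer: $16813056282126$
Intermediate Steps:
$c = 2485$ ($c = \left(-5\right) \left(-497\right) = 2485$)
$D = 3238152$ ($D = \left(-8\right) \left(-404769\right) = 3238152$)
$F{\left(M \right)} = \left(-51 + 4 M\right) \left(2485 + M\right)$ ($F{\left(M \right)} = \left(M + 2485\right) \left(M + \left(M - 17\right) 3\right) = \left(2485 + M\right) \left(M + \left(M - 17\right) 3\right) = \left(2485 + M\right) \left(M + \left(-17 + M\right) 3\right) = \left(2485 + M\right) \left(M + \left(-51 + 3 M\right)\right) = \left(2485 + M\right) \left(-51 + 4 M\right) = \left(-51 + 4 M\right) \left(2485 + M\right)$)
$\left(F{\left(488 \right)} - 161656\right) \left(-175674 + D\right) = \left(\left(-126735 + 4 \cdot 488^{2} + 9889 \cdot 488\right) - 161656\right) \left(-175674 + 3238152\right) = \left(\left(-126735 + 4 \cdot 238144 + 4825832\right) - 161656\right) 3062478 = \left(\left(-126735 + 952576 + 4825832\right) - 161656\right) 3062478 = \left(5651673 - 161656\right) 3062478 = 5490017 \cdot 3062478 = 16813056282126$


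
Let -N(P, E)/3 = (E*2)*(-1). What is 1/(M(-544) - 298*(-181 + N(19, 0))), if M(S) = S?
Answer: 1/53394 ≈ 1.8729e-5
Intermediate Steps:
N(P, E) = 6*E (N(P, E) = -3*E*2*(-1) = -3*2*E*(-1) = -(-6)*E = 6*E)
1/(M(-544) - 298*(-181 + N(19, 0))) = 1/(-544 - 298*(-181 + 6*0)) = 1/(-544 - 298*(-181 + 0)) = 1/(-544 - 298*(-181)) = 1/(-544 + 53938) = 1/53394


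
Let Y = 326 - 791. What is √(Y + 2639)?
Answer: √2174 ≈ 46.626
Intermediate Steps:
Y = -465
√(Y + 2639) = √(-465 + 2639) = √2174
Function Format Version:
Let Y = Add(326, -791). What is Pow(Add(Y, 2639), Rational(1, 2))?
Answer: Pow(2174, Rational(1, 2)) ≈ 46.626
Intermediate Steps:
Y = -465
Pow(Add(Y, 2639), Rational(1, 2)) = Pow(Add(-465, 2639), Rational(1, 2)) = Pow(2174, Rational(1, 2))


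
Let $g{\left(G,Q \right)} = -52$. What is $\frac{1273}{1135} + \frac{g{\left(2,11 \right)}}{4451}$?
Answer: $\frac{5607103}{5051885} \approx 1.1099$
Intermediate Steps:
$\frac{1273}{1135} + \frac{g{\left(2,11 \right)}}{4451} = \frac{1273}{1135} - \frac{52}{4451} = \frac{5607103}{5051885}$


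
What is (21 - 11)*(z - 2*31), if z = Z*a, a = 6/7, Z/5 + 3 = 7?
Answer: -3140/7 ≈ -448.57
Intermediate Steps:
Z = 20 (Z = -15 + 5*7 = -15 + 35 = 20)
a = 6/7 (a = 6*(⅐) = 6/7 ≈ 0.85714)
z = 120/7 (z = 20*(6/7) = 120/7 ≈ 17.143)
(21 - 11)*(z - 2*31) = (21 - 11)*(120/7 - 2*31) = 10*(120/7 - 62) = 10*(-314/7) = -3140/7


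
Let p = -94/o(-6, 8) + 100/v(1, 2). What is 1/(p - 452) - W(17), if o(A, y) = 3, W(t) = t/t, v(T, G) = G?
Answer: -1303/1300 ≈ -1.0023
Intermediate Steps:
W(t) = 1
p = 56/3 (p = -94/3 + 100/2 = -94*⅓ + 100*(½) = -94/3 + 50 = 56/3 ≈ 18.667)
1/(p - 452) - W(17) = 1/(56/3 - 452) - 1*1 = 1/(-1300/3) - 1 = -3/1300 - 1 = -1303/1300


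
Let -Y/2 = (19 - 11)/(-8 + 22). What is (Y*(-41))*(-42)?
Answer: -1968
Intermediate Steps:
Y = -8/7 (Y = -2*(19 - 11)/(-8 + 22) = -16/14 = -2*4/7 = -8/7 ≈ -1.1429)
(Y*(-41))*(-42) = -8/7*(-41)*(-42) = (328/7)*(-42) = -1968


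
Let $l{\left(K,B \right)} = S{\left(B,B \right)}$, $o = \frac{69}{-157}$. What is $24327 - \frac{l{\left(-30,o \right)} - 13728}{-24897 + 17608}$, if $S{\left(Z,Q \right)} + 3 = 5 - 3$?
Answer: $\frac{177305774}{7289} \approx 24325.0$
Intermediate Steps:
$o = - \frac{69}{157}$ ($o = 69 \left(- \frac{1}{157}\right) = - \frac{69}{157} \approx -0.43949$)
$S{\left(Z,Q \right)} = -1$ ($S{\left(Z,Q \right)} = -3 + \left(5 - 3\right) = -3 + 2 = -1$)
$l{\left(K,B \right)} = -1$
$24327 - \frac{l{\left(-30,o \right)} - 13728}{-24897 + 17608} = 24327 - \frac{-1 - 13728}{-24897 + 17608} = 24327 - - \frac{13729}{-7289} = 24327 - \left(-13729\right) \left(- \frac{1}{7289}\right) = 24327 - \frac{13729}{7289} = \frac{177305774}{7289}$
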